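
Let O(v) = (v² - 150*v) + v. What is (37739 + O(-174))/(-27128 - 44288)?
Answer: -93941/71416 ≈ -1.3154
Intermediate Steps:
O(v) = v² - 149*v
(37739 + O(-174))/(-27128 - 44288) = (37739 - 174*(-149 - 174))/(-27128 - 44288) = (37739 - 174*(-323))/(-71416) = (37739 + 56202)*(-1/71416) = 93941*(-1/71416) = -93941/71416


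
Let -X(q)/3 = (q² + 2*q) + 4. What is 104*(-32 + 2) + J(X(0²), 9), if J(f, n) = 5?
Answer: -3115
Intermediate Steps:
X(q) = -12 - 6*q - 3*q² (X(q) = -3*((q² + 2*q) + 4) = -3*(4 + q² + 2*q) = -12 - 6*q - 3*q²)
104*(-32 + 2) + J(X(0²), 9) = 104*(-32 + 2) + 5 = 104*(-30) + 5 = -3120 + 5 = -3115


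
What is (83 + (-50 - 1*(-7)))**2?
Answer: 1600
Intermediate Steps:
(83 + (-50 - 1*(-7)))**2 = (83 + (-50 + 7))**2 = (83 - 43)**2 = 40**2 = 1600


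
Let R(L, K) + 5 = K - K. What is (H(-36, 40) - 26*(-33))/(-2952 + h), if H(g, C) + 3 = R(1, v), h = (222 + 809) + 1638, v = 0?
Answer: -850/283 ≈ -3.0035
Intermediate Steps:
h = 2669 (h = 1031 + 1638 = 2669)
R(L, K) = -5 (R(L, K) = -5 + (K - K) = -5 + 0 = -5)
H(g, C) = -8 (H(g, C) = -3 - 5 = -8)
(H(-36, 40) - 26*(-33))/(-2952 + h) = (-8 - 26*(-33))/(-2952 + 2669) = (-8 + 858)/(-283) = 850*(-1/283) = -850/283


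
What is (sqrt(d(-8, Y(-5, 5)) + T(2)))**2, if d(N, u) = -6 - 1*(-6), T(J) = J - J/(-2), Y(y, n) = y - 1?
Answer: 3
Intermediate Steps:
Y(y, n) = -1 + y
T(J) = 3*J/2 (T(J) = J - J*(-1)/2 = J - (-1)*J/2 = J + J/2 = 3*J/2)
d(N, u) = 0 (d(N, u) = -6 + 6 = 0)
(sqrt(d(-8, Y(-5, 5)) + T(2)))**2 = (sqrt(0 + (3/2)*2))**2 = (sqrt(0 + 3))**2 = (sqrt(3))**2 = 3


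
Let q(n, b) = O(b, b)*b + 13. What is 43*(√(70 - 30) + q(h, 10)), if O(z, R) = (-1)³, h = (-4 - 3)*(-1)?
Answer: 129 + 86*√10 ≈ 400.96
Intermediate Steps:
h = 7 (h = -7*(-1) = 7)
O(z, R) = -1
q(n, b) = 13 - b (q(n, b) = -b + 13 = 13 - b)
43*(√(70 - 30) + q(h, 10)) = 43*(√(70 - 30) + (13 - 1*10)) = 43*(√40 + (13 - 10)) = 43*(2*√10 + 3) = 43*(3 + 2*√10) = 129 + 86*√10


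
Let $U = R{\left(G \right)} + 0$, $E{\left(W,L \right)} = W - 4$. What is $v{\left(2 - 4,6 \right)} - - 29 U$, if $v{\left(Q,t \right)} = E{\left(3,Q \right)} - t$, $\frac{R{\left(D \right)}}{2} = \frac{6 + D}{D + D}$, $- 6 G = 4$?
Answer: $-239$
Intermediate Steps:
$G = - \frac{2}{3}$ ($G = \left(- \frac{1}{6}\right) 4 = - \frac{2}{3} \approx -0.66667$)
$R{\left(D \right)} = \frac{6 + D}{D}$ ($R{\left(D \right)} = 2 \frac{6 + D}{D + D} = 2 \frac{6 + D}{2 D} = \frac{6 + D}{D}$)
$E{\left(W,L \right)} = -4 + W$ ($E{\left(W,L \right)} = W - 4 = -4 + W$)
$v{\left(Q,t \right)} = -1 - t$ ($v{\left(Q,t \right)} = \left(-4 + 3\right) - t = -1 - t$)
$U = -8$ ($U = \frac{6 - \frac{2}{3}}{- \frac{2}{3}} + 0 = \left(- \frac{3}{2}\right) \frac{16}{3} + 0 = -8 + 0 = -8$)
$v{\left(2 - 4,6 \right)} - - 29 U = \left(-1 - 6\right) - \left(-29\right) \left(-8\right) = \left(-1 - 6\right) - 232 = -7 - 232 = -239$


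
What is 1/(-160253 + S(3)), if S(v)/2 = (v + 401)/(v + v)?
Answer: -3/480355 ≈ -6.2454e-6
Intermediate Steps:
S(v) = (401 + v)/v (S(v) = 2*((v + 401)/(v + v)) = 2*((401 + v)/((2*v))) = 2*((401 + v)*(1/(2*v))) = 2*((401 + v)/(2*v)) = (401 + v)/v)
1/(-160253 + S(3)) = 1/(-160253 + (401 + 3)/3) = 1/(-160253 + (1/3)*404) = 1/(-160253 + 404/3) = 1/(-480355/3) = -3/480355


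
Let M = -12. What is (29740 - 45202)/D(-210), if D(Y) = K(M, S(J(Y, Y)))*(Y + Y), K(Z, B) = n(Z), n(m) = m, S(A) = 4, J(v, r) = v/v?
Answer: -859/280 ≈ -3.0679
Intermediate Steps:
J(v, r) = 1
K(Z, B) = Z
D(Y) = -24*Y (D(Y) = -12*(Y + Y) = -24*Y)
(29740 - 45202)/D(-210) = (29740 - 45202)/((-24*(-210))) = -15462/5040 = -15462*1/5040 = -859/280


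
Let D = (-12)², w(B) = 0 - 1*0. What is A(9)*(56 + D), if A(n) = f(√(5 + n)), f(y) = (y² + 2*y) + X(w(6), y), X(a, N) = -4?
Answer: 2000 + 400*√14 ≈ 3496.7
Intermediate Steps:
w(B) = 0 (w(B) = 0 + 0 = 0)
f(y) = -4 + y² + 2*y (f(y) = (y² + 2*y) - 4 = -4 + y² + 2*y)
D = 144
A(n) = 1 + n + 2*√(5 + n) (A(n) = -4 + (√(5 + n))² + 2*√(5 + n) = -4 + (5 + n) + 2*√(5 + n) = 1 + n + 2*√(5 + n))
A(9)*(56 + D) = (1 + 9 + 2*√(5 + 9))*(56 + 144) = (1 + 9 + 2*√14)*200 = (10 + 2*√14)*200 = 2000 + 400*√14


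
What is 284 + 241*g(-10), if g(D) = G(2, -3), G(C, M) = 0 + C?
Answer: 766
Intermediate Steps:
G(C, M) = C
g(D) = 2
284 + 241*g(-10) = 284 + 241*2 = 284 + 482 = 766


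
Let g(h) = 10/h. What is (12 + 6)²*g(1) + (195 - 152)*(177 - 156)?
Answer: 4143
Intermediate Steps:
(12 + 6)²*g(1) + (195 - 152)*(177 - 156) = (12 + 6)²*(10/1) + (195 - 152)*(177 - 156) = 18²*(10*1) + 43*21 = 324*10 + 903 = 3240 + 903 = 4143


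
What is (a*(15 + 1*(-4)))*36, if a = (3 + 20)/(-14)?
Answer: -4554/7 ≈ -650.57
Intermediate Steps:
a = -23/14 (a = 23*(-1/14) = -23/14 ≈ -1.6429)
(a*(15 + 1*(-4)))*36 = -23*(15 + 1*(-4))/14*36 = -23*(15 - 4)/14*36 = -23/14*11*36 = -253/14*36 = -4554/7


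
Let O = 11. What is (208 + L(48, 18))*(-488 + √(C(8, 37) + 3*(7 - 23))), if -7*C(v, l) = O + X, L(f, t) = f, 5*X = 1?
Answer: -124928 + 512*I*√310/5 ≈ -1.2493e+5 + 1802.9*I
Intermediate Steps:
X = ⅕ (X = (⅕)*1 = ⅕ ≈ 0.20000)
C(v, l) = -8/5 (C(v, l) = -(11 + ⅕)/7 = -⅐*56/5 = -8/5)
(208 + L(48, 18))*(-488 + √(C(8, 37) + 3*(7 - 23))) = (208 + 48)*(-488 + √(-8/5 + 3*(7 - 23))) = 256*(-488 + √(-8/5 + 3*(-16))) = 256*(-488 + √(-8/5 - 48)) = 256*(-488 + √(-248/5)) = 256*(-488 + 2*I*√310/5) = -124928 + 512*I*√310/5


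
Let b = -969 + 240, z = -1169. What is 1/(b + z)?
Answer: -1/1898 ≈ -0.00052687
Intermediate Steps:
b = -729
1/(b + z) = 1/(-729 - 1169) = 1/(-1898) = -1/1898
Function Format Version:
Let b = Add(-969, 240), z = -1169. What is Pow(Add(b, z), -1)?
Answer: Rational(-1, 1898) ≈ -0.00052687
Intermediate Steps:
b = -729
Pow(Add(b, z), -1) = Pow(Add(-729, -1169), -1) = Pow(-1898, -1) = Rational(-1, 1898)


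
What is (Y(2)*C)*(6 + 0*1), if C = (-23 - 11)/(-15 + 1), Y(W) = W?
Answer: 204/7 ≈ 29.143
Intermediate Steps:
C = 17/7 (C = -34/(-14) = -34*(-1/14) = 17/7 ≈ 2.4286)
(Y(2)*C)*(6 + 0*1) = (2*(17/7))*(6 + 0*1) = 34*(6 + 0)/7 = (34/7)*6 = 204/7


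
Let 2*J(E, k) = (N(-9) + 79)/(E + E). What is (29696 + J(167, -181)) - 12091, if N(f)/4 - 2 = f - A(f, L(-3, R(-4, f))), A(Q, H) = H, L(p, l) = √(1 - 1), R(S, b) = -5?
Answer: 11760191/668 ≈ 17605.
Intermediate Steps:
L(p, l) = 0 (L(p, l) = √0 = 0)
N(f) = 8 + 4*f (N(f) = 8 + 4*(f - 1*0) = 8 + 4*(f + 0) = 8 + 4*f)
J(E, k) = 51/(4*E) (J(E, k) = (((8 + 4*(-9)) + 79)/(E + E))/2 = (((8 - 36) + 79)/((2*E)))/2 = ((-28 + 79)*(1/(2*E)))/2 = (51*(1/(2*E)))/2 = (51/(2*E))/2 = 51/(4*E))
(29696 + J(167, -181)) - 12091 = (29696 + (51/4)/167) - 12091 = (29696 + (51/4)*(1/167)) - 12091 = (29696 + 51/668) - 12091 = 19836979/668 - 12091 = 11760191/668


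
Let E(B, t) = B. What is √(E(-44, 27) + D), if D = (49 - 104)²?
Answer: √2981 ≈ 54.599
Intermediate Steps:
D = 3025 (D = (-55)² = 3025)
√(E(-44, 27) + D) = √(-44 + 3025) = √2981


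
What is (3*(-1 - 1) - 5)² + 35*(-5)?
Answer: -54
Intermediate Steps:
(3*(-1 - 1) - 5)² + 35*(-5) = (3*(-2) - 5)² - 175 = (-6 - 5)² - 175 = (-11)² - 175 = 121 - 175 = -54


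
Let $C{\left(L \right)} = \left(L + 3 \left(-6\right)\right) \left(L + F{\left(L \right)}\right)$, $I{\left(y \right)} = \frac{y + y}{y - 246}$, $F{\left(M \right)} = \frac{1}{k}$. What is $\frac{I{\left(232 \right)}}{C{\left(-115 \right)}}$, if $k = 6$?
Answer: $- \frac{1392}{641459} \approx -0.0021701$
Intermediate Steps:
$F{\left(M \right)} = \frac{1}{6}$
$I{\left(y \right)} = \frac{2 y}{-246 + y}$
$C{\left(L \right)} = \left(-18 + L\right) \left(\frac{1}{6} + L\right)$ ($C{\left(L \right)} = \left(L + 3 \left(-6\right)\right) \left(L + \frac{1}{6}\right) = \left(L - 18\right) \left(\frac{1}{6} + L\right) = \left(-18 + L\right) \left(\frac{1}{6} + L\right)$)
$\frac{I{\left(232 \right)}}{C{\left(-115 \right)}} = \frac{2 \cdot 232 \frac{1}{-246 + 232}}{-3 + \left(-115\right)^{2} - - \frac{12305}{6}} = \frac{2 \cdot 232 \frac{1}{-14}}{-3 + 13225 + \frac{12305}{6}} = \frac{2 \cdot 232 \left(- \frac{1}{14}\right)}{\frac{91637}{6}} = \left(- \frac{232}{7}\right) \frac{6}{91637} = - \frac{1392}{641459}$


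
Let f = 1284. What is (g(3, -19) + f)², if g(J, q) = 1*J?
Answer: 1656369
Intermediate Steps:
g(J, q) = J
(g(3, -19) + f)² = (3 + 1284)² = 1287² = 1656369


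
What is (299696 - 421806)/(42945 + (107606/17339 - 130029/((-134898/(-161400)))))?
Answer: 47602475515070/43904222957737 ≈ 1.0842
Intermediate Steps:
(299696 - 421806)/(42945 + (107606/17339 - 130029/((-134898/(-161400))))) = -122110/(42945 + (107606*(1/17339) - 130029/((-134898*(-1/161400))))) = -122110/(42945 + (107606/17339 - 130029/22483/26900)) = -122110/(42945 + (107606/17339 - 130029*26900/22483)) = -122110/(42945 + (107606/17339 - 3497780100/22483)) = -122110/(42945 - 60645589848202/389832737) = -122110/(-43904222957737/389832737) = -122110*(-389832737/43904222957737) = 47602475515070/43904222957737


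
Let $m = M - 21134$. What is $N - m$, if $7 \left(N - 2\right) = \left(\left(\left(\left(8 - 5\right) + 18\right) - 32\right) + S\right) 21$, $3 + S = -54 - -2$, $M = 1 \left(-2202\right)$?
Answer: $23140$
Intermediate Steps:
$M = -2202$
$S = -55$ ($S = -3 - 52 = -55$)
$m = -23336$ ($m = -2202 - 21134 = -23336$)
$N = -196$ ($N = 2 + \frac{\left(\left(\left(\left(8 - 5\right) + 18\right) - 32\right) - 55\right) 21}{7} = 2 + \frac{\left(\left(\left(3 + 18\right) - 32\right) - 55\right) 21}{7} = 2 + \frac{\left(\left(21 - 32\right) - 55\right) 21}{7} = 2 + \frac{\left(-11 - 55\right) 21}{7} = 2 + \frac{\left(-66\right) 21}{7} = 2 + \frac{1}{7} \left(-1386\right) = 2 - 198 = -196$)
$N - m = -196 - -23336 = -196 + 23336 = 23140$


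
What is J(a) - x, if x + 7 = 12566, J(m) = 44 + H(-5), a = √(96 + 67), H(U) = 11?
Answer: -12504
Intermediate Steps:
a = √163 ≈ 12.767
J(m) = 55 (J(m) = 44 + 11 = 55)
x = 12559 (x = -7 + 12566 = 12559)
J(a) - x = 55 - 1*12559 = 55 - 12559 = -12504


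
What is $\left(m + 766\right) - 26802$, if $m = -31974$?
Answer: $-58010$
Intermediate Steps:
$\left(m + 766\right) - 26802 = \left(-31974 + 766\right) - 26802 = -31208 - 26802 = -58010$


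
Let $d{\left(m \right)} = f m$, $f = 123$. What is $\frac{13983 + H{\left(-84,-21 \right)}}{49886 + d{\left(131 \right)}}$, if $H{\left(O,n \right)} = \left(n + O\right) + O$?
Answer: $\frac{13794}{65999} \approx 0.209$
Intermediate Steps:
$H{\left(O,n \right)} = n + 2 O$ ($H{\left(O,n \right)} = \left(O + n\right) + O = n + 2 O$)
$d{\left(m \right)} = 123 m$
$\frac{13983 + H{\left(-84,-21 \right)}}{49886 + d{\left(131 \right)}} = \frac{13983 + \left(-21 + 2 \left(-84\right)\right)}{49886 + 123 \cdot 131} = \frac{13983 - 189}{49886 + 16113} = \frac{13983 - 189}{65999} = 13794 \cdot \frac{1}{65999} = \frac{13794}{65999}$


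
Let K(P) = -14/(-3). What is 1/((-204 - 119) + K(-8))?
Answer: -3/955 ≈ -0.0031414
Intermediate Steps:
K(P) = 14/3 (K(P) = -14*(-⅓) = 14/3)
1/((-204 - 119) + K(-8)) = 1/((-204 - 119) + 14/3) = 1/(-323 + 14/3) = 1/(-955/3) = -3/955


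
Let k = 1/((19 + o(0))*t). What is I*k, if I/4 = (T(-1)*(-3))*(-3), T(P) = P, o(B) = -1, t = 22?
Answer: -1/11 ≈ -0.090909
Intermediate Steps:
k = 1/396 (k = 1/((19 - 1)*22) = 1/(18*22) = 1/396 ≈ 0.0025253)
I = -36 (I = 4*(-1*(-3)*(-3)) = 4*(3*(-3)) = 4*(-9) = -36)
I*k = -36*1/396 = -1/11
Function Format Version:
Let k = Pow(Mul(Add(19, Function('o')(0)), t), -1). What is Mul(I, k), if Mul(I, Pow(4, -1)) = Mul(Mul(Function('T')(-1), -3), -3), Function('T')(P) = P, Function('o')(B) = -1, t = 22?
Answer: Rational(-1, 11) ≈ -0.090909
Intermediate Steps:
k = Rational(1, 396) (k = Pow(Mul(Add(19, -1), 22), -1) = Pow(Mul(18, 22), -1) = Pow(396, -1) = Rational(1, 396) ≈ 0.0025253)
I = -36 (I = Mul(4, Mul(Mul(-1, -3), -3)) = Mul(4, Mul(3, -3)) = Mul(4, -9) = -36)
Mul(I, k) = Mul(-36, Rational(1, 396)) = Rational(-1, 11)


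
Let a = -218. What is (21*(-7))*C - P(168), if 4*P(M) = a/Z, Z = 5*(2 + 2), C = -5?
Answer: 29509/40 ≈ 737.72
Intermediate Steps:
Z = 20 (Z = 5*4 = 20)
P(M) = -109/40 (P(M) = (-218/20)/4 = (-218*1/20)/4 = (¼)*(-109/10) = -109/40)
(21*(-7))*C - P(168) = (21*(-7))*(-5) - 1*(-109/40) = -147*(-5) + 109/40 = 735 + 109/40 = 29509/40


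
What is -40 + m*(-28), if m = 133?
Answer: -3764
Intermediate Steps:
-40 + m*(-28) = -40 + 133*(-28) = -40 - 3724 = -3764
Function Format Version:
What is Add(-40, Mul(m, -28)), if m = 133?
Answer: -3764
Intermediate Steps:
Add(-40, Mul(m, -28)) = Add(-40, Mul(133, -28)) = Add(-40, -3724) = -3764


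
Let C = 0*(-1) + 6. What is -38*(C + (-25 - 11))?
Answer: 1140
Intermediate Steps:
C = 6 (C = 0 + 6 = 6)
-38*(C + (-25 - 11)) = -38*(6 + (-25 - 11)) = -38*(6 - 36) = -38*(-30) = 1140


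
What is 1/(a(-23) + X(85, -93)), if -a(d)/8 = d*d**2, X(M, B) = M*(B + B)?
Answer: 1/81526 ≈ 1.2266e-5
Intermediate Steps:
X(M, B) = 2*B*M (X(M, B) = M*(2*B) = 2*B*M)
a(d) = -8*d**3 (a(d) = -8*d*d**2 = -8*d**3)
1/(a(-23) + X(85, -93)) = 1/(-8*(-23)**3 + 2*(-93)*85) = 1/(-8*(-12167) - 15810) = 1/(97336 - 15810) = 1/81526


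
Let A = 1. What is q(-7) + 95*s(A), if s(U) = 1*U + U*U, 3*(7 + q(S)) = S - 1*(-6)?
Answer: 548/3 ≈ 182.67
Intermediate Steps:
q(S) = -5 + S/3 (q(S) = -7 + (S - 1*(-6))/3 = -7 + (S + 6)/3 = -7 + (6 + S)/3 = -7 + (2 + S/3) = -5 + S/3)
s(U) = U + U²
q(-7) + 95*s(A) = (-5 + (⅓)*(-7)) + 95*(1*(1 + 1)) = (-5 - 7/3) + 95*(1*2) = -22/3 + 95*2 = -22/3 + 190 = 548/3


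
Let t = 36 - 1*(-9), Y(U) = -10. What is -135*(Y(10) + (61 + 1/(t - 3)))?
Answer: -96435/14 ≈ -6888.2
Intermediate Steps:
t = 45 (t = 36 + 9 = 45)
-135*(Y(10) + (61 + 1/(t - 3))) = -135*(-10 + (61 + 1/(45 - 3))) = -135*(-10 + (61 + 1/42)) = -135*(-10 + 2563/42) = -135*2143/42 = -96435/14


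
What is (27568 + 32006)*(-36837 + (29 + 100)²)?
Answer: -1203156504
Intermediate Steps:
(27568 + 32006)*(-36837 + (29 + 100)²) = 59574*(-36837 + 129²) = 59574*(-36837 + 16641) = 59574*(-20196) = -1203156504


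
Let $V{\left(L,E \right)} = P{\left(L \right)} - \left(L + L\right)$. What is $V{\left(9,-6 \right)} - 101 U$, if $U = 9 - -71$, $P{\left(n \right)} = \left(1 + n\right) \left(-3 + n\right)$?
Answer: $-8038$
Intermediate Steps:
$V{\left(L,E \right)} = -3 + L^{2} - 4 L$ ($V{\left(L,E \right)} = \left(-3 + L^{2} - 2 L\right) - \left(L + L\right) = \left(-3 + L^{2} - 2 L\right) - 2 L = -3 + L^{2} - 4 L$)
$U = 80$ ($U = 9 + 71 = 80$)
$V{\left(9,-6 \right)} - 101 U = \left(-3 + 9^{2} - 36\right) - 8080 = \left(-3 + 81 - 36\right) - 8080 = 42 - 8080 = -8038$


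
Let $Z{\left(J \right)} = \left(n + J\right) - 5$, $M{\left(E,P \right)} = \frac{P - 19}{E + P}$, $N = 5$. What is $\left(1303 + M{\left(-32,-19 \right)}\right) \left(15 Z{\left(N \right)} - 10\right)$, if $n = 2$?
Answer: $\frac{1329820}{51} \approx 26075.0$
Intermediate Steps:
$M{\left(E,P \right)} = \frac{-19 + P}{E + P}$
$Z{\left(J \right)} = -3 + J$ ($Z{\left(J \right)} = \left(2 + J\right) - 5 = -3 + J$)
$\left(1303 + M{\left(-32,-19 \right)}\right) \left(15 Z{\left(N \right)} - 10\right) = \left(1303 + \frac{-19 - 19}{-32 - 19}\right) \left(15 \left(-3 + 5\right) - 10\right) = \left(1303 + \frac{1}{-51} \left(-38\right)\right) \left(15 \cdot 2 - 10\right) = \left(1303 - - \frac{38}{51}\right) \left(30 - 10\right) = \left(1303 + \frac{38}{51}\right) 20 = \frac{66491}{51} \cdot 20 = \frac{1329820}{51}$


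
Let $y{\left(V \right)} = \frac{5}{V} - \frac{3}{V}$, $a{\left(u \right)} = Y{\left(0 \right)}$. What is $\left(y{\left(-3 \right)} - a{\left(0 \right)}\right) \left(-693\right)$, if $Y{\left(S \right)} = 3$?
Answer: $2541$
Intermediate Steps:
$a{\left(u \right)} = 3$
$y{\left(V \right)} = \frac{2}{V}$
$\left(y{\left(-3 \right)} - a{\left(0 \right)}\right) \left(-693\right) = \left(\frac{2}{-3} - 3\right) \left(-693\right) = \left(2 \left(- \frac{1}{3}\right) - 3\right) \left(-693\right) = \left(- \frac{2}{3} - 3\right) \left(-693\right) = \left(- \frac{11}{3}\right) \left(-693\right) = 2541$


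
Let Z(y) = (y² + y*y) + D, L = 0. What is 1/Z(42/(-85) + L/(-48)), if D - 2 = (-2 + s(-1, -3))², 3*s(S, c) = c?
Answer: 7225/83003 ≈ 0.087045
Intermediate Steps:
s(S, c) = c/3
D = 11 (D = 2 + (-2 + (⅓)*(-3))² = 2 + (-2 - 1)² = 2 + (-3)² = 2 + 9 = 11)
Z(y) = 11 + 2*y² (Z(y) = (y² + y*y) + 11 = (y² + y²) + 11 = 2*y² + 11 = 11 + 2*y²)
1/Z(42/(-85) + L/(-48)) = 1/(11 + 2*(42/(-85) + 0/(-48))²) = 1/(11 + 2*(42*(-1/85) + 0*(-1/48))²) = 1/(11 + 2*(-42/85 + 0)²) = 1/(11 + 2*(-42/85)²) = 1/(11 + 2*(1764/7225)) = 1/(11 + 3528/7225) = 1/(83003/7225) = 7225/83003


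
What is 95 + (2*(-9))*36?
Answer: -553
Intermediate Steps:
95 + (2*(-9))*36 = 95 - 18*36 = 95 - 648 = -553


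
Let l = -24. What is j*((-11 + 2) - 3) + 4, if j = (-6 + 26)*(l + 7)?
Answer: 4084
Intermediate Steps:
j = -340 (j = (-6 + 26)*(-24 + 7) = 20*(-17) = -340)
j*((-11 + 2) - 3) + 4 = -340*((-11 + 2) - 3) + 4 = -340*(-9 - 3) + 4 = -340*(-12) + 4 = 4080 + 4 = 4084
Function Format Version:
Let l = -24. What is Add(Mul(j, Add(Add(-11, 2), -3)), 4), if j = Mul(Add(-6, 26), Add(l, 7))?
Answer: 4084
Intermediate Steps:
j = -340 (j = Mul(Add(-6, 26), Add(-24, 7)) = Mul(20, -17) = -340)
Add(Mul(j, Add(Add(-11, 2), -3)), 4) = Add(Mul(-340, Add(Add(-11, 2), -3)), 4) = Add(Mul(-340, Add(-9, -3)), 4) = Add(Mul(-340, -12), 4) = Add(4080, 4) = 4084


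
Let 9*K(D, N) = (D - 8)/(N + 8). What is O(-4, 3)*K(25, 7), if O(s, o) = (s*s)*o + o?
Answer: 289/45 ≈ 6.4222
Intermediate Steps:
K(D, N) = (-8 + D)/(9*(8 + N)) (K(D, N) = ((D - 8)/(N + 8))/9 = ((-8 + D)/(8 + N))/9 = (-8 + D)/(9*(8 + N)))
O(s, o) = o + o*s**2 (O(s, o) = s**2*o + o = o*s**2 + o = o + o*s**2)
O(-4, 3)*K(25, 7) = (3*(1 + (-4)**2))*((-8 + 25)/(9*(8 + 7))) = (3*(1 + 16))*((1/9)*17/15) = (3*17)*((1/9)*(1/15)*17) = 51*(17/135) = 289/45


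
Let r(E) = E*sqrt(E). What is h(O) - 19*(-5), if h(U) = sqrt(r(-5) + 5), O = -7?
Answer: 95 + sqrt(5 - 5*I*sqrt(5)) ≈ 97.937 - 1.9036*I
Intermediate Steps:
r(E) = E**(3/2)
h(U) = sqrt(5 - 5*I*sqrt(5)) (h(U) = sqrt((-5)**(3/2) + 5) = sqrt(-5*I*sqrt(5) + 5) = sqrt(5 - 5*I*sqrt(5)))
h(O) - 19*(-5) = sqrt(5 - 5*I*sqrt(5)) - 19*(-5) = sqrt(5 - 5*I*sqrt(5)) + 95 = 95 + sqrt(5 - 5*I*sqrt(5))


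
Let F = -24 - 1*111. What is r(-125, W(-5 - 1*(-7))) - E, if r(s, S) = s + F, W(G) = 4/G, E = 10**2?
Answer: -360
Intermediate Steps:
E = 100
F = -135 (F = -24 - 111 = -135)
r(s, S) = -135 + s (r(s, S) = s - 135 = -135 + s)
r(-125, W(-5 - 1*(-7))) - E = (-135 - 125) - 1*100 = -260 - 100 = -360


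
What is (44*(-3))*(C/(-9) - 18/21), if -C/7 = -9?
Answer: 7260/7 ≈ 1037.1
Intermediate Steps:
C = 63 (C = -7*(-9) = 63)
(44*(-3))*(C/(-9) - 18/21) = (44*(-3))*(63/(-9) - 18/21) = -132*(63*(-⅑) - 18*1/21) = -132*(-7 - 6/7) = -132*(-55/7) = 7260/7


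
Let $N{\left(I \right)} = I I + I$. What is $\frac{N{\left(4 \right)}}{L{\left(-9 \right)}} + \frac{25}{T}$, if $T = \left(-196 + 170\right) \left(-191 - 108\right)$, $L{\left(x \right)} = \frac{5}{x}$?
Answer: $- \frac{279839}{7774} \approx -35.997$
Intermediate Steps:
$T = 7774$ ($T = \left(-26\right) \left(-299\right) = 7774$)
$N{\left(I \right)} = I + I^{2}$ ($N{\left(I \right)} = I^{2} + I = I + I^{2}$)
$\frac{N{\left(4 \right)}}{L{\left(-9 \right)}} + \frac{25}{T} = \frac{4 \left(1 + 4\right)}{5 \frac{1}{-9}} + \frac{25}{7774} = \frac{4 \cdot 5}{5 \left(- \frac{1}{9}\right)} + 25 \cdot \frac{1}{7774} = \frac{20}{- \frac{5}{9}} + \frac{25}{7774} = 20 \left(- \frac{9}{5}\right) + \frac{25}{7774} = -36 + \frac{25}{7774} = - \frac{279839}{7774}$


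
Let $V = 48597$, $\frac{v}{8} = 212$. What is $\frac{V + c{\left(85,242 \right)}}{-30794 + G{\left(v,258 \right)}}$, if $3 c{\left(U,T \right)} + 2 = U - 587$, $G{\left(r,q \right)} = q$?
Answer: $- \frac{48429}{30536} \approx -1.586$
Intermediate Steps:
$v = 1696$ ($v = 8 \cdot 212 = 1696$)
$c{\left(U,T \right)} = - \frac{589}{3} + \frac{U}{3}$ ($c{\left(U,T \right)} = - \frac{2}{3} + \frac{U - 587}{3} = - \frac{2}{3} + \frac{-587 + U}{3} = - \frac{2}{3} + \left(- \frac{587}{3} + \frac{U}{3}\right) = - \frac{589}{3} + \frac{U}{3}$)
$\frac{V + c{\left(85,242 \right)}}{-30794 + G{\left(v,258 \right)}} = \frac{48597 + \left(- \frac{589}{3} + \frac{1}{3} \cdot 85\right)}{-30794 + 258} = \frac{48597 + \left(- \frac{589}{3} + \frac{85}{3}\right)}{-30536} = \left(48597 - 168\right) \left(- \frac{1}{30536}\right) = 48429 \left(- \frac{1}{30536}\right) = - \frac{48429}{30536}$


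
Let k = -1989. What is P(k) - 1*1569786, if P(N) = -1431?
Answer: -1571217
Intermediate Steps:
P(k) - 1*1569786 = -1431 - 1*1569786 = -1431 - 1569786 = -1571217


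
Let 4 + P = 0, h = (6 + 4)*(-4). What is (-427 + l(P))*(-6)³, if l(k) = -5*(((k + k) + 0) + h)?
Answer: 40392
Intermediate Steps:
h = -40 (h = 10*(-4) = -40)
P = -4 (P = -4 + 0 = -4)
l(k) = 200 - 10*k (l(k) = -5*(((k + k) + 0) - 40) = -5*((2*k + 0) - 40) = -5*(2*k - 40) = -5*(-40 + 2*k) = 200 - 10*k)
(-427 + l(P))*(-6)³ = (-427 + (200 - 10*(-4)))*(-6)³ = (-427 + (200 + 40))*(-216) = (-427 + 240)*(-216) = -187*(-216) = 40392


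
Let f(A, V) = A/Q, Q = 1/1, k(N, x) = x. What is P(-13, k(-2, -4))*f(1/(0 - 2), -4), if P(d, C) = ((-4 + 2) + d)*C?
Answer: -30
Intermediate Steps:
Q = 1
f(A, V) = A (f(A, V) = A/1 = A*1 = A)
P(d, C) = C*(-2 + d) (P(d, C) = (-2 + d)*C = C*(-2 + d))
P(-13, k(-2, -4))*f(1/(0 - 2), -4) = (-4*(-2 - 13))/(0 - 2) = -4*(-15)/(-2) = 60*(-½) = -30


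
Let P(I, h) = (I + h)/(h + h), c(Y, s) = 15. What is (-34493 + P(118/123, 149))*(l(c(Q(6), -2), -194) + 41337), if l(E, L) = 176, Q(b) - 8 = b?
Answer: -52484386789201/36654 ≈ -1.4319e+9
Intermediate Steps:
Q(b) = 8 + b
P(I, h) = (I + h)/(2*h) (P(I, h) = (I + h)/((2*h)) = (I + h)*(1/(2*h)) = (I + h)/(2*h))
(-34493 + P(118/123, 149))*(l(c(Q(6), -2), -194) + 41337) = (-34493 + (½)*(118/123 + 149)/149)*(176 + 41337) = (-34493 + (½)*(1/149)*(118*(1/123) + 149))*41513 = (-34493 + (½)*(1/149)*(118/123 + 149))*41513 = (-34493 + (½)*(1/149)*(18445/123))*41513 = (-34493 + 18445/36654)*41513 = -1264287977/36654*41513 = -52484386789201/36654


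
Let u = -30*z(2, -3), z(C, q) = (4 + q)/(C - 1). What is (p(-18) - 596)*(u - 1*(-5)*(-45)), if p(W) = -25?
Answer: 158355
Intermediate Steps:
z(C, q) = (4 + q)/(-1 + C)
u = -30 (u = -30*(4 - 3)/(-1 + 2) = -30/1 = -30 ≈ -30.000)
(p(-18) - 596)*(u - 1*(-5)*(-45)) = (-25 - 596)*(-30 - 1*(-5)*(-45)) = -621*(-30 + 5*(-45)) = -621*(-30 - 225) = -621*(-255) = 158355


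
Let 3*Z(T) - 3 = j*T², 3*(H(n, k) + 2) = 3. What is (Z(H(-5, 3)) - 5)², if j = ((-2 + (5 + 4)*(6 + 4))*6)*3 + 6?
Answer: 276676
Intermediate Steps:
H(n, k) = -1 (H(n, k) = -2 + (⅓)*3 = -2 + 1 = -1)
j = 1590 (j = ((-2 + 9*10)*6)*3 + 6 = ((-2 + 90)*6)*3 + 6 = (88*6)*3 + 6 = 528*3 + 6 = 1584 + 6 = 1590)
Z(T) = 1 + 530*T² (Z(T) = 1 + (1590*T²)/3 = 1 + 530*T²)
(Z(H(-5, 3)) - 5)² = ((1 + 530*(-1)²) - 5)² = ((1 + 530*1) - 5)² = ((1 + 530) - 5)² = (531 - 5)² = 526² = 276676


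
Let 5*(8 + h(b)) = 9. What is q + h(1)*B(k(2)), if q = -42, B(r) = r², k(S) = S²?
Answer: -706/5 ≈ -141.20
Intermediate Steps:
h(b) = -31/5 (h(b) = -8 + (⅕)*9 = -8 + 9/5 = -31/5)
q + h(1)*B(k(2)) = -42 - 31*(2²)²/5 = -42 - 31/5*4² = -42 - 31/5*16 = -42 - 496/5 = -706/5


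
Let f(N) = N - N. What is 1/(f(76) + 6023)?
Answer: 1/6023 ≈ 0.00016603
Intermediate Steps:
f(N) = 0
1/(f(76) + 6023) = 1/(0 + 6023) = 1/6023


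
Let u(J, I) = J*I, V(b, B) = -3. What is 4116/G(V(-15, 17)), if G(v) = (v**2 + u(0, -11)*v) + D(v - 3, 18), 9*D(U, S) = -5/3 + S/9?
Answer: 27783/61 ≈ 455.46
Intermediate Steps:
D(U, S) = -5/27 + S/81 (D(U, S) = (-5/3 + S/9)/9 = -5/27 + S/81)
u(J, I) = I*J
G(v) = 1/27 + v**2 (G(v) = (v**2 + (-11*0)*v) + (-5/27 + (1/81)*18) = (v**2 + 0*v) + (-5/27 + 2/9) = (v**2 + 0) + 1/27 = v**2 + 1/27 = 1/27 + v**2)
4116/G(V(-15, 17)) = 4116/(1/27 + (-3)**2) = 4116/(1/27 + 9) = 4116/(244/27) = 4116*(27/244) = 27783/61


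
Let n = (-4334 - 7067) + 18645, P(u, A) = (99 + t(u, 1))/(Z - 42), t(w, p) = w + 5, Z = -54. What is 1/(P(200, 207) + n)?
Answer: 6/43445 ≈ 0.00013811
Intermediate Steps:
t(w, p) = 5 + w
P(u, A) = -13/12 - u/96 (P(u, A) = (99 + (5 + u))/(-54 - 42) = (104 + u)/(-96) = (104 + u)*(-1/96) = -13/12 - u/96)
n = 7244 (n = -11401 + 18645 = 7244)
1/(P(200, 207) + n) = 1/((-13/12 - 1/96*200) + 7244) = 1/((-13/12 - 25/12) + 7244) = 1/(-19/6 + 7244) = 1/(43445/6) = 6/43445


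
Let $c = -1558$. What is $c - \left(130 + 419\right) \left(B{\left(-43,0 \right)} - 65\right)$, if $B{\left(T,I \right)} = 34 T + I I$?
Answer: $836765$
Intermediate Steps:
$B{\left(T,I \right)} = I^{2} + 34 T$ ($B{\left(T,I \right)} = 34 T + I^{2} = I^{2} + 34 T$)
$c - \left(130 + 419\right) \left(B{\left(-43,0 \right)} - 65\right) = -1558 - \left(130 + 419\right) \left(\left(0^{2} + 34 \left(-43\right)\right) - 65\right) = -1558 - 549 \left(\left(0 - 1462\right) - 65\right) = -1558 - 549 \left(-1462 - 65\right) = -1558 - 549 \left(-1527\right) = -1558 - -838323 = -1558 + 838323 = 836765$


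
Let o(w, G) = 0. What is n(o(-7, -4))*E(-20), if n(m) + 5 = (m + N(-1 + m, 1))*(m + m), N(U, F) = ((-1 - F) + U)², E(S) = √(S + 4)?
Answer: -20*I ≈ -20.0*I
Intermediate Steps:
E(S) = √(4 + S)
N(U, F) = (-1 + U - F)²
n(m) = -5 + 2*m*(m + (3 - m)²) (n(m) = -5 + (m + (1 + 1 - (-1 + m))²)*(m + m) = -5 + (m + (1 + 1 + (1 - m))²)*(2*m) = -5 + (m + (3 - m)²)*(2*m) = -5 + 2*m*(m + (3 - m)²))
n(o(-7, -4))*E(-20) = (-5 + 2*0² + 2*0*(-3 + 0)²)*√(4 - 20) = (-5 + 2*0 + 2*0*(-3)²)*√(-16) = (-5 + 0 + 2*0*9)*(4*I) = (-5 + 0 + 0)*(4*I) = -20*I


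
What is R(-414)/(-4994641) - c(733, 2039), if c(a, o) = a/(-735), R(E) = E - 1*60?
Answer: 3661420243/3671061135 ≈ 0.99737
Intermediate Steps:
R(E) = -60 + E (R(E) = E - 60 = -60 + E)
c(a, o) = -a/735 (c(a, o) = a*(-1/735) = -a/735)
R(-414)/(-4994641) - c(733, 2039) = (-60 - 414)/(-4994641) - (-1)*733/735 = -474*(-1/4994641) - 1*(-733/735) = 474/4994641 + 733/735 = 3661420243/3671061135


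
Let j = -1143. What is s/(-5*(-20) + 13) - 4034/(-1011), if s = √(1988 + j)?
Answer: 4034/1011 + 13*√5/113 ≈ 4.2474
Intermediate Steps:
s = 13*√5 (s = √(1988 - 1143) = √845 = 13*√5 ≈ 29.069)
s/(-5*(-20) + 13) - 4034/(-1011) = (13*√5)/(-5*(-20) + 13) - 4034/(-1011) = (13*√5)/(100 + 13) - 4034*(-1/1011) = (13*√5)/113 + 4034/1011 = (13*√5)*(1/113) + 4034/1011 = 13*√5/113 + 4034/1011 = 4034/1011 + 13*√5/113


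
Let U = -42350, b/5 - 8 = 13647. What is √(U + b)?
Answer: 5*√1037 ≈ 161.01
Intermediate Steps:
b = 68275 (b = 40 + 5*13647 = 40 + 68235 = 68275)
√(U + b) = √(-42350 + 68275) = √25925 = 5*√1037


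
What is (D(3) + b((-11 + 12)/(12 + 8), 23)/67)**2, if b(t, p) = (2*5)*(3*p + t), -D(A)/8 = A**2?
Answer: 68343289/17956 ≈ 3806.2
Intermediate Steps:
D(A) = -8*A**2
b(t, p) = 10*t + 30*p (b(t, p) = 10*(t + 3*p) = 10*t + 30*p)
(D(3) + b((-11 + 12)/(12 + 8), 23)/67)**2 = (-8*3**2 + (10*((-11 + 12)/(12 + 8)) + 30*23)/67)**2 = (-8*9 + (10*(1/20) + 690)*(1/67))**2 = (-72 + (10*(1*(1/20)) + 690)*(1/67))**2 = (-72 + (10*(1/20) + 690)*(1/67))**2 = (-72 + (1/2 + 690)*(1/67))**2 = (-72 + (1381/2)*(1/67))**2 = (-72 + 1381/134)**2 = (-8267/134)**2 = 68343289/17956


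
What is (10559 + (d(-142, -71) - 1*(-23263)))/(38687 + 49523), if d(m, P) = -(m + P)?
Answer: 6807/17642 ≈ 0.38584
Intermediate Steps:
d(m, P) = -P - m (d(m, P) = -(P + m) = -P - m)
(10559 + (d(-142, -71) - 1*(-23263)))/(38687 + 49523) = (10559 + ((-1*(-71) - 1*(-142)) - 1*(-23263)))/(38687 + 49523) = (10559 + ((71 + 142) + 23263))/88210 = (10559 + (213 + 23263))*(1/88210) = (10559 + 23476)*(1/88210) = 34035*(1/88210) = 6807/17642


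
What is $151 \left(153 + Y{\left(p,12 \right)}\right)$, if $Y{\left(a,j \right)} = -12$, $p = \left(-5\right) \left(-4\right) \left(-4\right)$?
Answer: $21291$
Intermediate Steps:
$p = -80$ ($p = 20 \left(-4\right) = -80$)
$151 \left(153 + Y{\left(p,12 \right)}\right) = 151 \left(153 - 12\right) = 151 \cdot 141 = 21291$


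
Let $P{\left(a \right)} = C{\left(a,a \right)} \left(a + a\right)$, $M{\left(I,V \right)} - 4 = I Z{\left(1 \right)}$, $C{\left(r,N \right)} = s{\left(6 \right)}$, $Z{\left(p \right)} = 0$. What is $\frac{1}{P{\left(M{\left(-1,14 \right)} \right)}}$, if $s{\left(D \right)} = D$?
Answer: $\frac{1}{48} \approx 0.020833$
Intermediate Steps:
$C{\left(r,N \right)} = 6$
$M{\left(I,V \right)} = 4$ ($M{\left(I,V \right)} = 4 + I 0 = 4 + 0 = 4$)
$P{\left(a \right)} = 12 a$ ($P{\left(a \right)} = 6 \left(a + a\right) = 6 \cdot 2 a = 12 a$)
$\frac{1}{P{\left(M{\left(-1,14 \right)} \right)}} = \frac{1}{12 \cdot 4} = \frac{1}{48}$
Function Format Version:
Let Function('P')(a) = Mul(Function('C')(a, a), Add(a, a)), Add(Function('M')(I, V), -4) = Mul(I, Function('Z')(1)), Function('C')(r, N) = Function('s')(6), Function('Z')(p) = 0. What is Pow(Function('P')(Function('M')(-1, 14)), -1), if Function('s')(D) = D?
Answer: Rational(1, 48) ≈ 0.020833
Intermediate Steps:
Function('C')(r, N) = 6
Function('M')(I, V) = 4 (Function('M')(I, V) = Add(4, Mul(I, 0)) = Add(4, 0) = 4)
Function('P')(a) = Mul(12, a) (Function('P')(a) = Mul(6, Add(a, a)) = Mul(6, Mul(2, a)) = Mul(12, a))
Pow(Function('P')(Function('M')(-1, 14)), -1) = Pow(Mul(12, 4), -1) = Pow(48, -1) = Rational(1, 48)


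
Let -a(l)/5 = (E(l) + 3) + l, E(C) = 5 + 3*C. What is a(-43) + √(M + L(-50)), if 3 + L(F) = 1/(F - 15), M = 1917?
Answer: 820 + √8086585/65 ≈ 863.75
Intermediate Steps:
L(F) = -3 + 1/(-15 + F) (L(F) = -3 + 1/(F - 15) = -3 + 1/(-15 + F))
a(l) = -40 - 20*l (a(l) = -5*(((5 + 3*l) + 3) + l) = -5*((8 + 3*l) + l) = -5*(8 + 4*l) = -40 - 20*l)
a(-43) + √(M + L(-50)) = (-40 - 20*(-43)) + √(1917 + (46 - 3*(-50))/(-15 - 50)) = (-40 + 860) + √(1917 + (46 + 150)/(-65)) = 820 + √(1917 - 1/65*196) = 820 + √(1917 - 196/65) = 820 + √(124409/65) = 820 + √8086585/65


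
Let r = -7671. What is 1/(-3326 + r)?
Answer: -1/10997 ≈ -9.0934e-5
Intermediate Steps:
1/(-3326 + r) = 1/(-3326 - 7671) = 1/(-10997) = -1/10997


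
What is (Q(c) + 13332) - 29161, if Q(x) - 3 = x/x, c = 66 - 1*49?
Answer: -15825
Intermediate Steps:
c = 17 (c = 66 - 49 = 17)
Q(x) = 4 (Q(x) = 3 + x/x = 3 + 1 = 4)
(Q(c) + 13332) - 29161 = (4 + 13332) - 29161 = 13336 - 29161 = -15825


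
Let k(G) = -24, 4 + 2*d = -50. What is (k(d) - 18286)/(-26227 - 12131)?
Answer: 9155/19179 ≈ 0.47734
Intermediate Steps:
d = -27 (d = -2 + (½)*(-50) = -2 - 25 = -27)
(k(d) - 18286)/(-26227 - 12131) = (-24 - 18286)/(-26227 - 12131) = -18310/(-38358) = -18310*(-1/38358) = 9155/19179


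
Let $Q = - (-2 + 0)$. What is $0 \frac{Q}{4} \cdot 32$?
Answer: $0$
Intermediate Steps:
$Q = 2$ ($Q = \left(-1\right) \left(-2\right) = 2$)
$0 \frac{Q}{4} \cdot 32 = 0 \cdot \frac{2}{4} \cdot 32 = 0 \cdot 2 \cdot \frac{1}{4} \cdot 32 = 0 \cdot \frac{1}{2} \cdot 32 = 0 \cdot 32 = 0$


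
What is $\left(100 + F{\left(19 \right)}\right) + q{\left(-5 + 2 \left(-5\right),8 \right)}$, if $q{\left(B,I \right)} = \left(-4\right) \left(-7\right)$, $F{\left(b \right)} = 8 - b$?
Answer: $117$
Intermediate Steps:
$q{\left(B,I \right)} = 28$
$\left(100 + F{\left(19 \right)}\right) + q{\left(-5 + 2 \left(-5\right),8 \right)} = \left(100 + \left(8 - 19\right)\right) + 28 = \left(100 - 11\right) + 28 = 89 + 28 = 117$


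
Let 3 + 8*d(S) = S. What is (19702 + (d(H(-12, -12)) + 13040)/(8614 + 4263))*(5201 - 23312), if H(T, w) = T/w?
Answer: -18380179718025/51508 ≈ -3.5684e+8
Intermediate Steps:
d(S) = -3/8 + S/8
(19702 + (d(H(-12, -12)) + 13040)/(8614 + 4263))*(5201 - 23312) = (19702 + ((-3/8 + (-12/(-12))/8) + 13040)/(8614 + 4263))*(5201 - 23312) = (19702 + ((-3/8 + (-12*(-1/12))/8) + 13040)/12877)*(-18111) = (19702 + ((-3/8 + (1/8)*1) + 13040)*(1/12877))*(-18111) = (19702 + ((-3/8 + 1/8) + 13040)*(1/12877))*(-18111) = (19702 + (-1/4 + 13040)*(1/12877))*(-18111) = (19702 + (52159/4)*(1/12877))*(-18111) = (19702 + 52159/51508)*(-18111) = (1014862775/51508)*(-18111) = -18380179718025/51508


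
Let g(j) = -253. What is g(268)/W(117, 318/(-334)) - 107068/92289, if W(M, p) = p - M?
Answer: 198919675/201989858 ≈ 0.98480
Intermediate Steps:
g(268)/W(117, 318/(-334)) - 107068/92289 = -253/(318/(-334) - 1*117) - 107068/92289 = -253/(318*(-1/334) - 117) - 107068*1/92289 = -253/(-159/167 - 117) - 107068/92289 = -253/(-19698/167) - 107068/92289 = -253*(-167/19698) - 107068/92289 = 42251/19698 - 107068/92289 = 198919675/201989858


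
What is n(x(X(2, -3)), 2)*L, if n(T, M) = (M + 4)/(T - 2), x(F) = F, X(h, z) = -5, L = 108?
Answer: -648/7 ≈ -92.571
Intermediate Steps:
n(T, M) = (4 + M)/(-2 + T)
n(x(X(2, -3)), 2)*L = ((4 + 2)/(-2 - 5))*108 = (6/(-7))*108 = -1/7*6*108 = -6/7*108 = -648/7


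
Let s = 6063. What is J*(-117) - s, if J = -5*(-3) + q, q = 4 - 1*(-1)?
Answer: -8403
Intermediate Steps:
q = 5 (q = 4 + 1 = 5)
J = 20 (J = -5*(-3) + 5 = 15 + 5 = 20)
J*(-117) - s = 20*(-117) - 1*6063 = -2340 - 6063 = -8403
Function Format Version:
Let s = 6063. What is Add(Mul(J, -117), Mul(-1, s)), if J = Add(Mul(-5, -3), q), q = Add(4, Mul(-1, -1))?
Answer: -8403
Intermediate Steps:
q = 5 (q = Add(4, 1) = 5)
J = 20 (J = Add(Mul(-5, -3), 5) = Add(15, 5) = 20)
Add(Mul(J, -117), Mul(-1, s)) = Add(Mul(20, -117), Mul(-1, 6063)) = Add(-2340, -6063) = -8403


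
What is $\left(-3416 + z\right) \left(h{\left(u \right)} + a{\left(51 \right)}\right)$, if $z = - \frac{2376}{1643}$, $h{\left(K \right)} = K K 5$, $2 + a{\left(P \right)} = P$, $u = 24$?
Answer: $- \frac{16445936656}{1643} \approx -1.001 \cdot 10^{7}$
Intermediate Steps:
$a{\left(P \right)} = -2 + P$
$h{\left(K \right)} = 5 K^{2}$ ($h{\left(K \right)} = K^{2} \cdot 5 = 5 K^{2}$)
$z = - \frac{2376}{1643}$ ($z = \left(-2376\right) \frac{1}{1643} = - \frac{2376}{1643} \approx -1.4461$)
$\left(-3416 + z\right) \left(h{\left(u \right)} + a{\left(51 \right)}\right) = \left(-3416 - \frac{2376}{1643}\right) \left(5 \cdot 24^{2} + \left(-2 + 51\right)\right) = - \frac{5614864 \left(5 \cdot 576 + 49\right)}{1643} = - \frac{5614864 \left(2880 + 49\right)}{1643} = \left(- \frac{5614864}{1643}\right) 2929 = - \frac{16445936656}{1643}$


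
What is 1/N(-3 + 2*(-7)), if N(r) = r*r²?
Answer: -1/4913 ≈ -0.00020354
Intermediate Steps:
N(r) = r³
1/N(-3 + 2*(-7)) = 1/((-3 + 2*(-7))³) = 1/((-3 - 14)³) = 1/((-17)³) = 1/(-4913) = -1/4913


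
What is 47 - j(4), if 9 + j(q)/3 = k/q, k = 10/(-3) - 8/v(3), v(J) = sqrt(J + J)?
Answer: 153/2 + sqrt(6) ≈ 78.949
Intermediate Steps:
v(J) = sqrt(2)*sqrt(J) (v(J) = sqrt(2*J) = sqrt(2)*sqrt(J))
k = -10/3 - 4*sqrt(6)/3 (k = 10/(-3) - 8*sqrt(6)/6 = 10*(-1/3) - 8*sqrt(6)/6 = -10/3 - 4*sqrt(6)/3 ≈ -6.5993)
j(q) = -27 + 3*(-10/3 - 4*sqrt(6)/3)/q (j(q) = -27 + 3*((-10/3 - 4*sqrt(6)/3)/q) = -27 + 3*(-10/3 - 4*sqrt(6)/3)/q)
47 - j(4) = 47 - (-10 - 27*4 - 4*sqrt(6))/4 = 47 - (-10 - 108 - 4*sqrt(6))/4 = 47 - (-118 - 4*sqrt(6))/4 = 47 - (-59/2 - sqrt(6)) = 47 + (59/2 + sqrt(6)) = 153/2 + sqrt(6)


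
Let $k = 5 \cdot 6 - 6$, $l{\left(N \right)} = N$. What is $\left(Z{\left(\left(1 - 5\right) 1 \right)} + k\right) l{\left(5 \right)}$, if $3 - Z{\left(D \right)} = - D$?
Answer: $115$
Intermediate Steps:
$Z{\left(D \right)} = 3 + D$ ($Z{\left(D \right)} = 3 - - D = 3 + D$)
$k = 24$ ($k = 30 - 6 = 24$)
$\left(Z{\left(\left(1 - 5\right) 1 \right)} + k\right) l{\left(5 \right)} = \left(\left(3 + \left(1 - 5\right) 1\right) + 24\right) 5 = \left(\left(3 - 4\right) + 24\right) 5 = \left(-1 + 24\right) 5 = 23 \cdot 5 = 115$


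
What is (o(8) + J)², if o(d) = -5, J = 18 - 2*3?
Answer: 49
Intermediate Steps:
J = 12 (J = 18 - 1*6 = 18 - 6 = 12)
(o(8) + J)² = (-5 + 12)² = 7² = 49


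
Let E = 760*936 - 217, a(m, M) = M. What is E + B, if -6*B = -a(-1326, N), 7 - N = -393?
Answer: 2133629/3 ≈ 7.1121e+5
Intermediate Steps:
N = 400 (N = 7 - 1*(-393) = 7 + 393 = 400)
B = 200/3 (B = -(-1)*400/6 = -⅙*(-400) = 200/3 ≈ 66.667)
E = 711143 (E = 711360 - 217 = 711143)
E + B = 711143 + 200/3 = 2133629/3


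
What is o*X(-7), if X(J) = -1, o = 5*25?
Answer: -125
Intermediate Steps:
o = 125
o*X(-7) = 125*(-1) = -125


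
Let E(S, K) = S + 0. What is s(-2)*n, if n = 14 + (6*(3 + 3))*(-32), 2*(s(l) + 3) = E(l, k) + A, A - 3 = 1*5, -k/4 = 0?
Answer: 0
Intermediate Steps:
k = 0 (k = -4*0 = 0)
E(S, K) = S
A = 8 (A = 3 + 1*5 = 3 + 5 = 8)
s(l) = 1 + l/2 (s(l) = -3 + (l + 8)/2 = -3 + (8 + l)/2 = -3 + (4 + l/2) = 1 + l/2)
n = -1138 (n = 14 + (6*6)*(-32) = 14 + 36*(-32) = 14 - 1152 = -1138)
s(-2)*n = (1 + (½)*(-2))*(-1138) = (1 - 1)*(-1138) = 0*(-1138) = 0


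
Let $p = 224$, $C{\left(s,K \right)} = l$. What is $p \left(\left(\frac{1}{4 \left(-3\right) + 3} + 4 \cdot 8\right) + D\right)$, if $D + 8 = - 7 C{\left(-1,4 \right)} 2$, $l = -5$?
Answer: $\frac{189280}{9} \approx 21031.0$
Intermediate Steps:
$C{\left(s,K \right)} = -5$
$D = 62$ ($D = -8 + \left(-7\right) \left(-5\right) 2 = -8 + 35 \cdot 2 = -8 + 70 = 62$)
$p \left(\left(\frac{1}{4 \left(-3\right) + 3} + 4 \cdot 8\right) + D\right) = 224 \left(\left(\frac{1}{4 \left(-3\right) + 3} + 4 \cdot 8\right) + 62\right) = 224 \left(\left(\frac{1}{-12 + 3} + 32\right) + 62\right) = 224 \left(\left(\frac{1}{-9} + 32\right) + 62\right) = 224 \left(\left(- \frac{1}{9} + 32\right) + 62\right) = 224 \left(\frac{287}{9} + 62\right) = 224 \cdot \frac{845}{9} = \frac{189280}{9}$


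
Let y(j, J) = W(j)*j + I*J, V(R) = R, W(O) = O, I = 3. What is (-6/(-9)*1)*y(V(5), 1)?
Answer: 56/3 ≈ 18.667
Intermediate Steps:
y(j, J) = j² + 3*J (y(j, J) = j*j + 3*J = j² + 3*J)
(-6/(-9)*1)*y(V(5), 1) = (-6/(-9)*1)*(5² + 3*1) = (-6*(-⅑)*1)*(25 + 3) = ((⅔)*1)*28 = (⅔)*28 = 56/3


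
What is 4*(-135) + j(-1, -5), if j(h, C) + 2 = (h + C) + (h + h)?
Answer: -550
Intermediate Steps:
j(h, C) = -2 + C + 3*h (j(h, C) = -2 + ((h + C) + (h + h)) = -2 + ((C + h) + 2*h) = -2 + (C + 3*h) = -2 + C + 3*h)
4*(-135) + j(-1, -5) = 4*(-135) + (-2 - 5 + 3*(-1)) = -540 + (-2 - 5 - 3) = -540 - 10 = -550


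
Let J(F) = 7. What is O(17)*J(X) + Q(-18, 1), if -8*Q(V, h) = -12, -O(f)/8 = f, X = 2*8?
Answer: -1901/2 ≈ -950.50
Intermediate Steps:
X = 16
O(f) = -8*f
Q(V, h) = 3/2 (Q(V, h) = -1/8*(-12) = 3/2)
O(17)*J(X) + Q(-18, 1) = -8*17*7 + 3/2 = -136*7 + 3/2 = -952 + 3/2 = -1901/2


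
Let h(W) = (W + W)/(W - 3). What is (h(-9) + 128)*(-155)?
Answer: -40145/2 ≈ -20073.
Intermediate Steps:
h(W) = 2*W/(-3 + W) (h(W) = (2*W)/(-3 + W) = 2*W/(-3 + W))
(h(-9) + 128)*(-155) = (2*(-9)/(-3 - 9) + 128)*(-155) = (2*(-9)/(-12) + 128)*(-155) = (2*(-9)*(-1/12) + 128)*(-155) = (3/2 + 128)*(-155) = (259/2)*(-155) = -40145/2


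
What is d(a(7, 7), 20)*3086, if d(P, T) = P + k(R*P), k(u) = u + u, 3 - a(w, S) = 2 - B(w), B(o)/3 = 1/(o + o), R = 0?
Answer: 26231/7 ≈ 3747.3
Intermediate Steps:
B(o) = 3/(2*o) (B(o) = 3/(o + o) = 3/((2*o)) = 3*(1/(2*o)) = 3/(2*o))
a(w, S) = 1 + 3/(2*w) (a(w, S) = 3 - (2 - 3/(2*w)) = 3 + (-2 + 3/(2*w)) = 1 + 3/(2*w))
k(u) = 2*u
d(P, T) = P (d(P, T) = P + 2*(0*P) = P + 2*0 = P + 0 = P)
d(a(7, 7), 20)*3086 = ((3/2 + 7)/7)*3086 = ((⅐)*(17/2))*3086 = (17/14)*3086 = 26231/7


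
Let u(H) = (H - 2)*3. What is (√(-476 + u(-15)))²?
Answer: -527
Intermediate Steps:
u(H) = -6 + 3*H (u(H) = (-2 + H)*3 = -6 + 3*H)
(√(-476 + u(-15)))² = (√(-476 + (-6 + 3*(-15))))² = (√(-476 + (-6 - 45)))² = (√(-476 - 51))² = (√(-527))² = (I*√527)² = -527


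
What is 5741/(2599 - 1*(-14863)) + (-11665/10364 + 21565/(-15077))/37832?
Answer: 16965628015272853/51613775488249376 ≈ 0.32870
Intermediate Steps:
5741/(2599 - 1*(-14863)) + (-11665/10364 + 21565/(-15077))/37832 = 5741/(2599 + 14863) + (-11665*1/10364 + 21565*(-1/15077))*(1/37832) = 5741/17462 + (-11665/10364 - 21565/15077)*(1/37832) = 5741*(1/17462) - 399372865/156258028*1/37832 = 5741/17462 - 399372865/5911553715296 = 16965628015272853/51613775488249376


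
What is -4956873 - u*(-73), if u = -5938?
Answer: -5390347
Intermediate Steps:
-4956873 - u*(-73) = -4956873 - (-5938)*(-73) = -4956873 - 1*433474 = -4956873 - 433474 = -5390347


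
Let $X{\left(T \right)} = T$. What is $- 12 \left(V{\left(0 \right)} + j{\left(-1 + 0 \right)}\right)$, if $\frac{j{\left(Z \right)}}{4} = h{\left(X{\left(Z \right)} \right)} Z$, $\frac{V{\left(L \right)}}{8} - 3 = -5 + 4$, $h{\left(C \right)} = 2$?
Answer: $-96$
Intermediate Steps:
$V{\left(L \right)} = 16$ ($V{\left(L \right)} = 24 + 8 \left(-5 + 4\right) = 24 + 8 \left(-1\right) = 24 - 8 = 16$)
$j{\left(Z \right)} = 8 Z$ ($j{\left(Z \right)} = 4 \cdot 2 Z = 8 Z$)
$- 12 \left(V{\left(0 \right)} + j{\left(-1 + 0 \right)}\right) = - 12 \left(16 + 8 \left(-1 + 0\right)\right) = - 12 \left(16 + 8 \left(-1\right)\right) = - 12 \left(16 - 8\right) = \left(-12\right) 8 = -96$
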